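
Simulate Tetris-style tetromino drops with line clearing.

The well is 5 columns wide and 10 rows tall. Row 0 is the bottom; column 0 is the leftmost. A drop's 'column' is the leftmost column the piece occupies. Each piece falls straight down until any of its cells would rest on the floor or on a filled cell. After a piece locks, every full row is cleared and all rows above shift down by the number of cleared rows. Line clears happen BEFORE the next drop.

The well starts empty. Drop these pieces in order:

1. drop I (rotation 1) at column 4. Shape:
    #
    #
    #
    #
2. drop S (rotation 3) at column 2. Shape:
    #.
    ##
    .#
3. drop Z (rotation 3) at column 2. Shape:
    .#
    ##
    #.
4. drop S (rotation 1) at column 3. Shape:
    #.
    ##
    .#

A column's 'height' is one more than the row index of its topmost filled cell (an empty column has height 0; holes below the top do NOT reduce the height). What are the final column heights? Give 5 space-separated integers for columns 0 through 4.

Answer: 0 0 5 8 7

Derivation:
Drop 1: I rot1 at col 4 lands with bottom-row=0; cleared 0 line(s) (total 0); column heights now [0 0 0 0 4], max=4
Drop 2: S rot3 at col 2 lands with bottom-row=0; cleared 0 line(s) (total 0); column heights now [0 0 3 2 4], max=4
Drop 3: Z rot3 at col 2 lands with bottom-row=3; cleared 0 line(s) (total 0); column heights now [0 0 5 6 4], max=6
Drop 4: S rot1 at col 3 lands with bottom-row=5; cleared 0 line(s) (total 0); column heights now [0 0 5 8 7], max=8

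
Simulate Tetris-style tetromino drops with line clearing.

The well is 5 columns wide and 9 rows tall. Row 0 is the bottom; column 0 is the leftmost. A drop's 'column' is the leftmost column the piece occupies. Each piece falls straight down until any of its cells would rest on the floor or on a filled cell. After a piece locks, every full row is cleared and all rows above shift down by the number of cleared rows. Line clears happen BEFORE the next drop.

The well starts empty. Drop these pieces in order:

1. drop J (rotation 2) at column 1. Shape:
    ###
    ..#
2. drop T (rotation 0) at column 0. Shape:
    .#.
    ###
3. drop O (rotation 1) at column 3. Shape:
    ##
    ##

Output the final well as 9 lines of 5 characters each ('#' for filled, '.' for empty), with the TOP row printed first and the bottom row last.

Drop 1: J rot2 at col 1 lands with bottom-row=0; cleared 0 line(s) (total 0); column heights now [0 2 2 2 0], max=2
Drop 2: T rot0 at col 0 lands with bottom-row=2; cleared 0 line(s) (total 0); column heights now [3 4 3 2 0], max=4
Drop 3: O rot1 at col 3 lands with bottom-row=2; cleared 1 line(s) (total 1); column heights now [0 3 2 3 3], max=3

Answer: .....
.....
.....
.....
.....
.....
.#.##
.###.
...#.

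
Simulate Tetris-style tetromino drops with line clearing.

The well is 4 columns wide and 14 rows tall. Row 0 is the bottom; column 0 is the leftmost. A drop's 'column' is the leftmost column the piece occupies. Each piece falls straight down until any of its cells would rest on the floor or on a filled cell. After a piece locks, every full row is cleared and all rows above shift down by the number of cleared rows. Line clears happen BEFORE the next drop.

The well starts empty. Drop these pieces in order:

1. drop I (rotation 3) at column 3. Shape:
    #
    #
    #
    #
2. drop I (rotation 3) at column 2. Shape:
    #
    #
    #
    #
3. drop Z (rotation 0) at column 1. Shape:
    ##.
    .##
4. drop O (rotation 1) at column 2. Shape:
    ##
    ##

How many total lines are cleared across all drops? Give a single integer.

Answer: 0

Derivation:
Drop 1: I rot3 at col 3 lands with bottom-row=0; cleared 0 line(s) (total 0); column heights now [0 0 0 4], max=4
Drop 2: I rot3 at col 2 lands with bottom-row=0; cleared 0 line(s) (total 0); column heights now [0 0 4 4], max=4
Drop 3: Z rot0 at col 1 lands with bottom-row=4; cleared 0 line(s) (total 0); column heights now [0 6 6 5], max=6
Drop 4: O rot1 at col 2 lands with bottom-row=6; cleared 0 line(s) (total 0); column heights now [0 6 8 8], max=8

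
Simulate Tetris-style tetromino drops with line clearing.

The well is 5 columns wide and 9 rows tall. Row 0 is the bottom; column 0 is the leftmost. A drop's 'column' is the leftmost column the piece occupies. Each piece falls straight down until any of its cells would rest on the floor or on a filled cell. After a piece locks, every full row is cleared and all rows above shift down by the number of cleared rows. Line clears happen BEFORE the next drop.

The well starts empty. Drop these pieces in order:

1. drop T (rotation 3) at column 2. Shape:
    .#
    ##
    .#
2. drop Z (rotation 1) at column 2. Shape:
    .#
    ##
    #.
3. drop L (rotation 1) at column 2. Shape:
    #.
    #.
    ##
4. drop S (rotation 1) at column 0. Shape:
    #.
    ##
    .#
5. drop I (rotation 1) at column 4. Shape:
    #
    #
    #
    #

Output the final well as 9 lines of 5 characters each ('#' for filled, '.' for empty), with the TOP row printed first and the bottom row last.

Answer: .....
.....
..#..
..#..
..##.
...#.
..###
#.###
.#.##

Derivation:
Drop 1: T rot3 at col 2 lands with bottom-row=0; cleared 0 line(s) (total 0); column heights now [0 0 2 3 0], max=3
Drop 2: Z rot1 at col 2 lands with bottom-row=2; cleared 0 line(s) (total 0); column heights now [0 0 4 5 0], max=5
Drop 3: L rot1 at col 2 lands with bottom-row=5; cleared 0 line(s) (total 0); column heights now [0 0 8 6 0], max=8
Drop 4: S rot1 at col 0 lands with bottom-row=0; cleared 0 line(s) (total 0); column heights now [3 2 8 6 0], max=8
Drop 5: I rot1 at col 4 lands with bottom-row=0; cleared 1 line(s) (total 1); column heights now [2 1 7 5 3], max=7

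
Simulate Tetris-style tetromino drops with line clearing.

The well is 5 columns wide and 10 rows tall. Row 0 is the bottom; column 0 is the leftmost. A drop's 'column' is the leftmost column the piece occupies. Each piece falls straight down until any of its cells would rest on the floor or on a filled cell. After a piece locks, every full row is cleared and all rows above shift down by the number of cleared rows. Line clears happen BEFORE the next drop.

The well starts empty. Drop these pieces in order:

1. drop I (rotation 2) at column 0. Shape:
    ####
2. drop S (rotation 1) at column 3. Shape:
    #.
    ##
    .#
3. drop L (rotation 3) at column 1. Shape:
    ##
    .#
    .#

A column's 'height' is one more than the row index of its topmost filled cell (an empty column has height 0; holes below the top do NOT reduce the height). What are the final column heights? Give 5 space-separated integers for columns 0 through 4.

Drop 1: I rot2 at col 0 lands with bottom-row=0; cleared 0 line(s) (total 0); column heights now [1 1 1 1 0], max=1
Drop 2: S rot1 at col 3 lands with bottom-row=0; cleared 1 line(s) (total 1); column heights now [0 0 0 2 1], max=2
Drop 3: L rot3 at col 1 lands with bottom-row=0; cleared 0 line(s) (total 1); column heights now [0 3 3 2 1], max=3

Answer: 0 3 3 2 1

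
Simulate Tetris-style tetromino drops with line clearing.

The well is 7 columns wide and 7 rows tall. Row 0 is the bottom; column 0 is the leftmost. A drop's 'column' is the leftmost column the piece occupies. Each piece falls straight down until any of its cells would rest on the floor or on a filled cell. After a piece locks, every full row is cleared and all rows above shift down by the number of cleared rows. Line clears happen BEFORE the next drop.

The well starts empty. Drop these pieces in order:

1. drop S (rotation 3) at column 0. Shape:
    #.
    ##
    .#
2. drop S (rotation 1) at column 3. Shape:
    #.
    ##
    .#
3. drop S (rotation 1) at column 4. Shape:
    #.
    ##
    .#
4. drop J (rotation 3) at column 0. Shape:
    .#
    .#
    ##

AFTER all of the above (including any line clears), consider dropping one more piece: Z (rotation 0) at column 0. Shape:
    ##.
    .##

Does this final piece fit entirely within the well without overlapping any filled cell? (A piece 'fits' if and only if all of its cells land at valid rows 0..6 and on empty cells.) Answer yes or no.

Drop 1: S rot3 at col 0 lands with bottom-row=0; cleared 0 line(s) (total 0); column heights now [3 2 0 0 0 0 0], max=3
Drop 2: S rot1 at col 3 lands with bottom-row=0; cleared 0 line(s) (total 0); column heights now [3 2 0 3 2 0 0], max=3
Drop 3: S rot1 at col 4 lands with bottom-row=1; cleared 0 line(s) (total 0); column heights now [3 2 0 3 4 3 0], max=4
Drop 4: J rot3 at col 0 lands with bottom-row=3; cleared 0 line(s) (total 0); column heights now [4 6 0 3 4 3 0], max=6
Test piece Z rot0 at col 0 (width 3): heights before test = [4 6 0 3 4 3 0]; fits = False

Answer: no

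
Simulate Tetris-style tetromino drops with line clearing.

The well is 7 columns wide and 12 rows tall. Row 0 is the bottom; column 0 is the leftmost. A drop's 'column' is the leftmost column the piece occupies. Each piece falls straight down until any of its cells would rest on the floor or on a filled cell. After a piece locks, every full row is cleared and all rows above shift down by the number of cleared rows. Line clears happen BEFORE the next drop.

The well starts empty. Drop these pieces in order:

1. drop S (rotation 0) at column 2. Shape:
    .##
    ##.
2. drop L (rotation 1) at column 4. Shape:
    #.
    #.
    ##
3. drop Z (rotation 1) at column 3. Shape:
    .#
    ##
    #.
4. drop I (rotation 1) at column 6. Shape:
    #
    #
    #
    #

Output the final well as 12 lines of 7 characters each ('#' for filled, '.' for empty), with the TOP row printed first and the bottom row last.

Answer: .......
.......
.......
.......
.......
....#..
...##..
...##..
....#.#
....###
...##.#
..##..#

Derivation:
Drop 1: S rot0 at col 2 lands with bottom-row=0; cleared 0 line(s) (total 0); column heights now [0 0 1 2 2 0 0], max=2
Drop 2: L rot1 at col 4 lands with bottom-row=2; cleared 0 line(s) (total 0); column heights now [0 0 1 2 5 3 0], max=5
Drop 3: Z rot1 at col 3 lands with bottom-row=4; cleared 0 line(s) (total 0); column heights now [0 0 1 6 7 3 0], max=7
Drop 4: I rot1 at col 6 lands with bottom-row=0; cleared 0 line(s) (total 0); column heights now [0 0 1 6 7 3 4], max=7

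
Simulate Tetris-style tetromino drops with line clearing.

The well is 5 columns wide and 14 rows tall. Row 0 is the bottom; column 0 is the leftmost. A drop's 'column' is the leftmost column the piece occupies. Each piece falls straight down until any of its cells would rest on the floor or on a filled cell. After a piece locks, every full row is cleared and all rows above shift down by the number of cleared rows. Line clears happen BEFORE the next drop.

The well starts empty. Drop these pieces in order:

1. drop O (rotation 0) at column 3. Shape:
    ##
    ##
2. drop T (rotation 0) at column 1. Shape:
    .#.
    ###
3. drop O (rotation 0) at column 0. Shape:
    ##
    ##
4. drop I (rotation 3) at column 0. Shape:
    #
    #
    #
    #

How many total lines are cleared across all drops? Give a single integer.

Drop 1: O rot0 at col 3 lands with bottom-row=0; cleared 0 line(s) (total 0); column heights now [0 0 0 2 2], max=2
Drop 2: T rot0 at col 1 lands with bottom-row=2; cleared 0 line(s) (total 0); column heights now [0 3 4 3 2], max=4
Drop 3: O rot0 at col 0 lands with bottom-row=3; cleared 0 line(s) (total 0); column heights now [5 5 4 3 2], max=5
Drop 4: I rot3 at col 0 lands with bottom-row=5; cleared 0 line(s) (total 0); column heights now [9 5 4 3 2], max=9

Answer: 0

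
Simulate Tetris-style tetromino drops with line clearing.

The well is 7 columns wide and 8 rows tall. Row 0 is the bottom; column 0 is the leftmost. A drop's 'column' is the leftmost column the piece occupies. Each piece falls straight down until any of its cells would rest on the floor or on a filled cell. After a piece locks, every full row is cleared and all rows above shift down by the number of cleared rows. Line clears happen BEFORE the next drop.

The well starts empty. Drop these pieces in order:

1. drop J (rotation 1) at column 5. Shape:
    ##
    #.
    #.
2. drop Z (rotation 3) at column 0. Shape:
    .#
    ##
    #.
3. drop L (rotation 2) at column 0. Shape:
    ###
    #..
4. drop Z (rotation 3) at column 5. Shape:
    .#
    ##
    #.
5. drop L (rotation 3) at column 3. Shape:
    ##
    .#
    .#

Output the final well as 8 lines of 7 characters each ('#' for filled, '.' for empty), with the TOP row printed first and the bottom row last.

Drop 1: J rot1 at col 5 lands with bottom-row=0; cleared 0 line(s) (total 0); column heights now [0 0 0 0 0 3 3], max=3
Drop 2: Z rot3 at col 0 lands with bottom-row=0; cleared 0 line(s) (total 0); column heights now [2 3 0 0 0 3 3], max=3
Drop 3: L rot2 at col 0 lands with bottom-row=2; cleared 0 line(s) (total 0); column heights now [4 4 4 0 0 3 3], max=4
Drop 4: Z rot3 at col 5 lands with bottom-row=3; cleared 0 line(s) (total 0); column heights now [4 4 4 0 0 5 6], max=6
Drop 5: L rot3 at col 3 lands with bottom-row=0; cleared 0 line(s) (total 0); column heights now [4 4 4 3 3 5 6], max=6

Answer: .......
.......
......#
.....##
###..#.
##.####
##..##.
#...##.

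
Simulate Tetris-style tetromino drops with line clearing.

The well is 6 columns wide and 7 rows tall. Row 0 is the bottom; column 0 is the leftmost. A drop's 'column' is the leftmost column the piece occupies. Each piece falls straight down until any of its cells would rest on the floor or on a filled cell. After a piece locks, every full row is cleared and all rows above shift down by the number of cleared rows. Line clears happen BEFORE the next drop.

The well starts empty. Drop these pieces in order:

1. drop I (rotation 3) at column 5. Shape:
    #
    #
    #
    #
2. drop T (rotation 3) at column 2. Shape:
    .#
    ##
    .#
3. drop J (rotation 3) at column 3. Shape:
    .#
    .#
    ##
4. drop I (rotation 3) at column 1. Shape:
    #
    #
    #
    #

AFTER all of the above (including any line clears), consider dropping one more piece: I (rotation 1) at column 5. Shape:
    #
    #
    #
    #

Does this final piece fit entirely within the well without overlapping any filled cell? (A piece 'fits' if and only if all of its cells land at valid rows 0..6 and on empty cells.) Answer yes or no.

Answer: no

Derivation:
Drop 1: I rot3 at col 5 lands with bottom-row=0; cleared 0 line(s) (total 0); column heights now [0 0 0 0 0 4], max=4
Drop 2: T rot3 at col 2 lands with bottom-row=0; cleared 0 line(s) (total 0); column heights now [0 0 2 3 0 4], max=4
Drop 3: J rot3 at col 3 lands with bottom-row=3; cleared 0 line(s) (total 0); column heights now [0 0 2 4 6 4], max=6
Drop 4: I rot3 at col 1 lands with bottom-row=0; cleared 0 line(s) (total 0); column heights now [0 4 2 4 6 4], max=6
Test piece I rot1 at col 5 (width 1): heights before test = [0 4 2 4 6 4]; fits = False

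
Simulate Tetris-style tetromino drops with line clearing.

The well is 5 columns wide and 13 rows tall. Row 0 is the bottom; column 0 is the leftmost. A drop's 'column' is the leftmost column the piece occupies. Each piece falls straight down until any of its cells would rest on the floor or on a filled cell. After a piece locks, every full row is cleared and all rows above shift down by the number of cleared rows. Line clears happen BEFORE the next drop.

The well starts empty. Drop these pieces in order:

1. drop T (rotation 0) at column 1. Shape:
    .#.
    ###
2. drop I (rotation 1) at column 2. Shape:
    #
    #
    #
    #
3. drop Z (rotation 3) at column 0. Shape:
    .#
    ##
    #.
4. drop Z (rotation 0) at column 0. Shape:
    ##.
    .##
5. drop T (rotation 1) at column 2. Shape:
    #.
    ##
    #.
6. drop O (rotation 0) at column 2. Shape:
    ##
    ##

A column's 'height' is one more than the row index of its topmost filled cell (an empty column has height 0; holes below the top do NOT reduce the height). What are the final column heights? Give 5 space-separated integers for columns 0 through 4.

Drop 1: T rot0 at col 1 lands with bottom-row=0; cleared 0 line(s) (total 0); column heights now [0 1 2 1 0], max=2
Drop 2: I rot1 at col 2 lands with bottom-row=2; cleared 0 line(s) (total 0); column heights now [0 1 6 1 0], max=6
Drop 3: Z rot3 at col 0 lands with bottom-row=0; cleared 0 line(s) (total 0); column heights now [2 3 6 1 0], max=6
Drop 4: Z rot0 at col 0 lands with bottom-row=6; cleared 0 line(s) (total 0); column heights now [8 8 7 1 0], max=8
Drop 5: T rot1 at col 2 lands with bottom-row=7; cleared 0 line(s) (total 0); column heights now [8 8 10 9 0], max=10
Drop 6: O rot0 at col 2 lands with bottom-row=10; cleared 0 line(s) (total 0); column heights now [8 8 12 12 0], max=12

Answer: 8 8 12 12 0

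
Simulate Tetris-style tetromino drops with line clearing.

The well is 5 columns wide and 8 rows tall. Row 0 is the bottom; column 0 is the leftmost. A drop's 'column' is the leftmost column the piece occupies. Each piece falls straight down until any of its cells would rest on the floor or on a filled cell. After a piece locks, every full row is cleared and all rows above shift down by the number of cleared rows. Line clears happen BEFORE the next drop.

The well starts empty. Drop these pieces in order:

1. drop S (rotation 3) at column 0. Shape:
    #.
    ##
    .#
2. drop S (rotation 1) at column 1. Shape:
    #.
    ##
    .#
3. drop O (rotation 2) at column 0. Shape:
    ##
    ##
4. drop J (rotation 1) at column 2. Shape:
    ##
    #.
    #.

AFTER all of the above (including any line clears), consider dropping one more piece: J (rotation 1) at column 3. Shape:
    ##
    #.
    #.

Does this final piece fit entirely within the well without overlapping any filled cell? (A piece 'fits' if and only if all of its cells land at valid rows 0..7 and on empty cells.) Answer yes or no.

Answer: no

Derivation:
Drop 1: S rot3 at col 0 lands with bottom-row=0; cleared 0 line(s) (total 0); column heights now [3 2 0 0 0], max=3
Drop 2: S rot1 at col 1 lands with bottom-row=1; cleared 0 line(s) (total 0); column heights now [3 4 3 0 0], max=4
Drop 3: O rot2 at col 0 lands with bottom-row=4; cleared 0 line(s) (total 0); column heights now [6 6 3 0 0], max=6
Drop 4: J rot1 at col 2 lands with bottom-row=3; cleared 0 line(s) (total 0); column heights now [6 6 6 6 0], max=6
Test piece J rot1 at col 3 (width 2): heights before test = [6 6 6 6 0]; fits = False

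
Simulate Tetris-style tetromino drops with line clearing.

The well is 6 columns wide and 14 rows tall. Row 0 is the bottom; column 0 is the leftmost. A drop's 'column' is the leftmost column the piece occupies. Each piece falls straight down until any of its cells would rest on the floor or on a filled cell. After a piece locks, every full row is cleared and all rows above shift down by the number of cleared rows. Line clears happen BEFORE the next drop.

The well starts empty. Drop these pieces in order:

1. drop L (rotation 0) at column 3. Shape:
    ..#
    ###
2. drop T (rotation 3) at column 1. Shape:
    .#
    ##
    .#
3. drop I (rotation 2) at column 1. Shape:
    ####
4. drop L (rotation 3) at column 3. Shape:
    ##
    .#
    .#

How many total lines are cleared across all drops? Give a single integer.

Drop 1: L rot0 at col 3 lands with bottom-row=0; cleared 0 line(s) (total 0); column heights now [0 0 0 1 1 2], max=2
Drop 2: T rot3 at col 1 lands with bottom-row=0; cleared 0 line(s) (total 0); column heights now [0 2 3 1 1 2], max=3
Drop 3: I rot2 at col 1 lands with bottom-row=3; cleared 0 line(s) (total 0); column heights now [0 4 4 4 4 2], max=4
Drop 4: L rot3 at col 3 lands with bottom-row=4; cleared 0 line(s) (total 0); column heights now [0 4 4 7 7 2], max=7

Answer: 0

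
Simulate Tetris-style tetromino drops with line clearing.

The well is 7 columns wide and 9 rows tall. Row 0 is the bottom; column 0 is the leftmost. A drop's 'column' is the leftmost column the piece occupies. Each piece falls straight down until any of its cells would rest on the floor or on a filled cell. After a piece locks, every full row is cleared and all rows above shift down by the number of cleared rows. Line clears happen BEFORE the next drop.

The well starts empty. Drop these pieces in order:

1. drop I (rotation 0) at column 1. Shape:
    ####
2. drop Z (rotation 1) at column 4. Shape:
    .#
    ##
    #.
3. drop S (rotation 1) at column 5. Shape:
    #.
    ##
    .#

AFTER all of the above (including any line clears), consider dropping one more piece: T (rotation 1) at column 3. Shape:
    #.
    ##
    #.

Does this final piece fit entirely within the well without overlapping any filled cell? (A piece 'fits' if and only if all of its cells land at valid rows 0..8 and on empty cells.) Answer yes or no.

Answer: yes

Derivation:
Drop 1: I rot0 at col 1 lands with bottom-row=0; cleared 0 line(s) (total 0); column heights now [0 1 1 1 1 0 0], max=1
Drop 2: Z rot1 at col 4 lands with bottom-row=1; cleared 0 line(s) (total 0); column heights now [0 1 1 1 3 4 0], max=4
Drop 3: S rot1 at col 5 lands with bottom-row=3; cleared 0 line(s) (total 0); column heights now [0 1 1 1 3 6 5], max=6
Test piece T rot1 at col 3 (width 2): heights before test = [0 1 1 1 3 6 5]; fits = True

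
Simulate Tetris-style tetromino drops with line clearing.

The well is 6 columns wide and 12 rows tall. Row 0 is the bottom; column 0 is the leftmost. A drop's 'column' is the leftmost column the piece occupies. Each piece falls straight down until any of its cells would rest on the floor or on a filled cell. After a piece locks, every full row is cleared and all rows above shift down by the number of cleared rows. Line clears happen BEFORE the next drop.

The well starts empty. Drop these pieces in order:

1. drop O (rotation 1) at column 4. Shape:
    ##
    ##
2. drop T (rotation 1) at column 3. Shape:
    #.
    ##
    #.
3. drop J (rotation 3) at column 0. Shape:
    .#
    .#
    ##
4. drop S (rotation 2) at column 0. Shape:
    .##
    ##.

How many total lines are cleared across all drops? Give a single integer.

Drop 1: O rot1 at col 4 lands with bottom-row=0; cleared 0 line(s) (total 0); column heights now [0 0 0 0 2 2], max=2
Drop 2: T rot1 at col 3 lands with bottom-row=1; cleared 0 line(s) (total 0); column heights now [0 0 0 4 3 2], max=4
Drop 3: J rot3 at col 0 lands with bottom-row=0; cleared 0 line(s) (total 0); column heights now [1 3 0 4 3 2], max=4
Drop 4: S rot2 at col 0 lands with bottom-row=3; cleared 0 line(s) (total 0); column heights now [4 5 5 4 3 2], max=5

Answer: 0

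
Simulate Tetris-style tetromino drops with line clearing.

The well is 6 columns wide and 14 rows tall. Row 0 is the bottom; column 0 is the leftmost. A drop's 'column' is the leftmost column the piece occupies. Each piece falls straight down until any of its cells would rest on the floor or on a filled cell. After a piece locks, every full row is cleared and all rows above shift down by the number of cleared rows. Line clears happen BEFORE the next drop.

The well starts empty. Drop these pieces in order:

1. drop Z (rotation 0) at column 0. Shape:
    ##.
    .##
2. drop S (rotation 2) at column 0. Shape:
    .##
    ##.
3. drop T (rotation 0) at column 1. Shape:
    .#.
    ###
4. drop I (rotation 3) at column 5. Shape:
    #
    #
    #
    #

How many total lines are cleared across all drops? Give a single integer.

Answer: 0

Derivation:
Drop 1: Z rot0 at col 0 lands with bottom-row=0; cleared 0 line(s) (total 0); column heights now [2 2 1 0 0 0], max=2
Drop 2: S rot2 at col 0 lands with bottom-row=2; cleared 0 line(s) (total 0); column heights now [3 4 4 0 0 0], max=4
Drop 3: T rot0 at col 1 lands with bottom-row=4; cleared 0 line(s) (total 0); column heights now [3 5 6 5 0 0], max=6
Drop 4: I rot3 at col 5 lands with bottom-row=0; cleared 0 line(s) (total 0); column heights now [3 5 6 5 0 4], max=6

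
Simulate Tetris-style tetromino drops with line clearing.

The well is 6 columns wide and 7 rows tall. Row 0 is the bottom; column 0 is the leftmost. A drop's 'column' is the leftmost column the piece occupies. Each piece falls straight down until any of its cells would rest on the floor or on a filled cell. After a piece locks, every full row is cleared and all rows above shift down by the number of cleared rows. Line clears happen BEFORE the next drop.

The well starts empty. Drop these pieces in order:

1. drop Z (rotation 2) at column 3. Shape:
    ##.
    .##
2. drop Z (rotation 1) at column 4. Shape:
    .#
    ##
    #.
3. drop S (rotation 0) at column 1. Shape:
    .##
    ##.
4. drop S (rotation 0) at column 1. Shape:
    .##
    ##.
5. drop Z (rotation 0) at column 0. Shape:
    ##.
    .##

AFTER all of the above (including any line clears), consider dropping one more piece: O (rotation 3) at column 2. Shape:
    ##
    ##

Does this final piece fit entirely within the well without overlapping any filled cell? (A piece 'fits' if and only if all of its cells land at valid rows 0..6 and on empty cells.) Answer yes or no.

Answer: no

Derivation:
Drop 1: Z rot2 at col 3 lands with bottom-row=0; cleared 0 line(s) (total 0); column heights now [0 0 0 2 2 1], max=2
Drop 2: Z rot1 at col 4 lands with bottom-row=2; cleared 0 line(s) (total 0); column heights now [0 0 0 2 4 5], max=5
Drop 3: S rot0 at col 1 lands with bottom-row=1; cleared 0 line(s) (total 0); column heights now [0 2 3 3 4 5], max=5
Drop 4: S rot0 at col 1 lands with bottom-row=3; cleared 0 line(s) (total 0); column heights now [0 4 5 5 4 5], max=5
Drop 5: Z rot0 at col 0 lands with bottom-row=5; cleared 0 line(s) (total 0); column heights now [7 7 6 5 4 5], max=7
Test piece O rot3 at col 2 (width 2): heights before test = [7 7 6 5 4 5]; fits = False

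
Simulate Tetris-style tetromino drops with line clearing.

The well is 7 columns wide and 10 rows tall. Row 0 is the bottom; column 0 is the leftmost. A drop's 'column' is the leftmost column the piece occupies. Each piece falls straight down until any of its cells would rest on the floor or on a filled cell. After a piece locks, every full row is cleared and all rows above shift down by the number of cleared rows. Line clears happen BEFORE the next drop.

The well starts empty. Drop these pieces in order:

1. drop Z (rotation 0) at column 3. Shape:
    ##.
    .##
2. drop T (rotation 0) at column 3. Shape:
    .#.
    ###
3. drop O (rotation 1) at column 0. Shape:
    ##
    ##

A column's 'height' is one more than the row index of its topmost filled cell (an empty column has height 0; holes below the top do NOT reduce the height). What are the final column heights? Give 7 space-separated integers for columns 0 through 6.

Answer: 2 2 0 3 4 3 0

Derivation:
Drop 1: Z rot0 at col 3 lands with bottom-row=0; cleared 0 line(s) (total 0); column heights now [0 0 0 2 2 1 0], max=2
Drop 2: T rot0 at col 3 lands with bottom-row=2; cleared 0 line(s) (total 0); column heights now [0 0 0 3 4 3 0], max=4
Drop 3: O rot1 at col 0 lands with bottom-row=0; cleared 0 line(s) (total 0); column heights now [2 2 0 3 4 3 0], max=4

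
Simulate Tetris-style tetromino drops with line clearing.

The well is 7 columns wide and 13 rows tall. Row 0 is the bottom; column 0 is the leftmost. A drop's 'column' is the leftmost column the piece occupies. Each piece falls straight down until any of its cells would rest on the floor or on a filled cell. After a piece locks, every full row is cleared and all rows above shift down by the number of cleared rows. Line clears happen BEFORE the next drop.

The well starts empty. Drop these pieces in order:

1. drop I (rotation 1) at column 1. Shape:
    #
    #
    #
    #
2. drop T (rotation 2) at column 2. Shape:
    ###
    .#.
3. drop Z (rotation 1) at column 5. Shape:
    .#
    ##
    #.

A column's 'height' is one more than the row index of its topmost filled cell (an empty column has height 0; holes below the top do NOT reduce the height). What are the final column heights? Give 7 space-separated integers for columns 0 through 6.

Drop 1: I rot1 at col 1 lands with bottom-row=0; cleared 0 line(s) (total 0); column heights now [0 4 0 0 0 0 0], max=4
Drop 2: T rot2 at col 2 lands with bottom-row=0; cleared 0 line(s) (total 0); column heights now [0 4 2 2 2 0 0], max=4
Drop 3: Z rot1 at col 5 lands with bottom-row=0; cleared 0 line(s) (total 0); column heights now [0 4 2 2 2 2 3], max=4

Answer: 0 4 2 2 2 2 3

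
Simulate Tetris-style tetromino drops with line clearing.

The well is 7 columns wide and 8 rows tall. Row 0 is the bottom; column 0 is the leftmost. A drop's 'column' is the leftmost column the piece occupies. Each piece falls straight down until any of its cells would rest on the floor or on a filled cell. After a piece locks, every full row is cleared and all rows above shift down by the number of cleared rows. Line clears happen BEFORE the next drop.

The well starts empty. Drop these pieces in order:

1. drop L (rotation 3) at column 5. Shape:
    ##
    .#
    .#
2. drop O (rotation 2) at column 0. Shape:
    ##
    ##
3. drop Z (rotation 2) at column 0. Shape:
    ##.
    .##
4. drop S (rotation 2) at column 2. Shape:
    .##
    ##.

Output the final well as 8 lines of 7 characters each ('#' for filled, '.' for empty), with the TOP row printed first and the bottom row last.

Drop 1: L rot3 at col 5 lands with bottom-row=0; cleared 0 line(s) (total 0); column heights now [0 0 0 0 0 3 3], max=3
Drop 2: O rot2 at col 0 lands with bottom-row=0; cleared 0 line(s) (total 0); column heights now [2 2 0 0 0 3 3], max=3
Drop 3: Z rot2 at col 0 lands with bottom-row=2; cleared 0 line(s) (total 0); column heights now [4 4 3 0 0 3 3], max=4
Drop 4: S rot2 at col 2 lands with bottom-row=3; cleared 0 line(s) (total 0); column heights now [4 4 4 5 5 3 3], max=5

Answer: .......
.......
.......
...##..
####...
.##..##
##....#
##....#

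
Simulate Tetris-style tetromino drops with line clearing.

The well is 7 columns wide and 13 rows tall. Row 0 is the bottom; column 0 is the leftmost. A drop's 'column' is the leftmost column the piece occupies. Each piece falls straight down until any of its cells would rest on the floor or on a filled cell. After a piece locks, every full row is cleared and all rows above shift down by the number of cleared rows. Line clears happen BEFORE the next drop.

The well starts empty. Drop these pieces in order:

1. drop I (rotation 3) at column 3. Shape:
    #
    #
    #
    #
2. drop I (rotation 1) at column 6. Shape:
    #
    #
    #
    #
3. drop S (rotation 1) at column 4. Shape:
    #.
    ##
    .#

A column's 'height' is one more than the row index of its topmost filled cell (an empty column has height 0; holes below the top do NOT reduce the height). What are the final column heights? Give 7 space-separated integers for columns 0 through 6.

Drop 1: I rot3 at col 3 lands with bottom-row=0; cleared 0 line(s) (total 0); column heights now [0 0 0 4 0 0 0], max=4
Drop 2: I rot1 at col 6 lands with bottom-row=0; cleared 0 line(s) (total 0); column heights now [0 0 0 4 0 0 4], max=4
Drop 3: S rot1 at col 4 lands with bottom-row=0; cleared 0 line(s) (total 0); column heights now [0 0 0 4 3 2 4], max=4

Answer: 0 0 0 4 3 2 4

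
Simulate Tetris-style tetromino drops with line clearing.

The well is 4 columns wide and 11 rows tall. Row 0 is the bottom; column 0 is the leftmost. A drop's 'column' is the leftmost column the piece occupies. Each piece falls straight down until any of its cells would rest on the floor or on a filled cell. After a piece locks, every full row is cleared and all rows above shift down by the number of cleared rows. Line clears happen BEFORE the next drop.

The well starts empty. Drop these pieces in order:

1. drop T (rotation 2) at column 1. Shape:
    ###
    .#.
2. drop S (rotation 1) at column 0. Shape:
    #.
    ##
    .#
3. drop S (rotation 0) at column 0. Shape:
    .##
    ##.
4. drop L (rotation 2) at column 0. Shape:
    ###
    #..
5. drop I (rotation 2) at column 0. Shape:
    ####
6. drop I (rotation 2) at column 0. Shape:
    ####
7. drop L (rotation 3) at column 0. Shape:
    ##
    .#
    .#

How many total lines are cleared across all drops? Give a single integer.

Answer: 2

Derivation:
Drop 1: T rot2 at col 1 lands with bottom-row=0; cleared 0 line(s) (total 0); column heights now [0 2 2 2], max=2
Drop 2: S rot1 at col 0 lands with bottom-row=2; cleared 0 line(s) (total 0); column heights now [5 4 2 2], max=5
Drop 3: S rot0 at col 0 lands with bottom-row=5; cleared 0 line(s) (total 0); column heights now [6 7 7 2], max=7
Drop 4: L rot2 at col 0 lands with bottom-row=6; cleared 0 line(s) (total 0); column heights now [8 8 8 2], max=8
Drop 5: I rot2 at col 0 lands with bottom-row=8; cleared 1 line(s) (total 1); column heights now [8 8 8 2], max=8
Drop 6: I rot2 at col 0 lands with bottom-row=8; cleared 1 line(s) (total 2); column heights now [8 8 8 2], max=8
Drop 7: L rot3 at col 0 lands with bottom-row=8; cleared 0 line(s) (total 2); column heights now [11 11 8 2], max=11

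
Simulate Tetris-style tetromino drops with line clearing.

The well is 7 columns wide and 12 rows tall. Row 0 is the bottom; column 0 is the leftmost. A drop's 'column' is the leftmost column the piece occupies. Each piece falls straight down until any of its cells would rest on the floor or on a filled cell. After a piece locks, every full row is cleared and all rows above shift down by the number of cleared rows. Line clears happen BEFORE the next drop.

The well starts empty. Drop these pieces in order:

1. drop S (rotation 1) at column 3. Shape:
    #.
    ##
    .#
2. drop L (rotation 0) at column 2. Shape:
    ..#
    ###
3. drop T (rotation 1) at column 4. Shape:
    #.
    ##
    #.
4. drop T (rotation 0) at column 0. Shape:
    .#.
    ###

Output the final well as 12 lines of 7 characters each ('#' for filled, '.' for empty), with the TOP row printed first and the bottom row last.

Drop 1: S rot1 at col 3 lands with bottom-row=0; cleared 0 line(s) (total 0); column heights now [0 0 0 3 2 0 0], max=3
Drop 2: L rot0 at col 2 lands with bottom-row=3; cleared 0 line(s) (total 0); column heights now [0 0 4 4 5 0 0], max=5
Drop 3: T rot1 at col 4 lands with bottom-row=5; cleared 0 line(s) (total 0); column heights now [0 0 4 4 8 7 0], max=8
Drop 4: T rot0 at col 0 lands with bottom-row=4; cleared 0 line(s) (total 0); column heights now [5 6 5 4 8 7 0], max=8

Answer: .......
.......
.......
.......
....#..
....##.
.#..#..
###.#..
..###..
...#...
...##..
....#..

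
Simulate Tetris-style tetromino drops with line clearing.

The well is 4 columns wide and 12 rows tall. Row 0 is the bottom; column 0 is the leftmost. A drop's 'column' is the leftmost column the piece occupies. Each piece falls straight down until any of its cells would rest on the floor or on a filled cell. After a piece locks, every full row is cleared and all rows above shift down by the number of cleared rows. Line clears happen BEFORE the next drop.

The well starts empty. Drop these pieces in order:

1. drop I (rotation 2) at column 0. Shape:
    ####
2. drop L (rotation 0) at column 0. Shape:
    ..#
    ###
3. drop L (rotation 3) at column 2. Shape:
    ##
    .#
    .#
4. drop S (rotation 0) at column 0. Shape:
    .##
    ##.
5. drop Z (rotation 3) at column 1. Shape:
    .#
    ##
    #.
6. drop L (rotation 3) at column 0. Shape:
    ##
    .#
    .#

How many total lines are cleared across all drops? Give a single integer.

Answer: 3

Derivation:
Drop 1: I rot2 at col 0 lands with bottom-row=0; cleared 1 line(s) (total 1); column heights now [0 0 0 0], max=0
Drop 2: L rot0 at col 0 lands with bottom-row=0; cleared 0 line(s) (total 1); column heights now [1 1 2 0], max=2
Drop 3: L rot3 at col 2 lands with bottom-row=0; cleared 1 line(s) (total 2); column heights now [0 0 2 2], max=2
Drop 4: S rot0 at col 0 lands with bottom-row=1; cleared 1 line(s) (total 3); column heights now [0 2 2 1], max=2
Drop 5: Z rot3 at col 1 lands with bottom-row=2; cleared 0 line(s) (total 3); column heights now [0 4 5 1], max=5
Drop 6: L rot3 at col 0 lands with bottom-row=4; cleared 0 line(s) (total 3); column heights now [7 7 5 1], max=7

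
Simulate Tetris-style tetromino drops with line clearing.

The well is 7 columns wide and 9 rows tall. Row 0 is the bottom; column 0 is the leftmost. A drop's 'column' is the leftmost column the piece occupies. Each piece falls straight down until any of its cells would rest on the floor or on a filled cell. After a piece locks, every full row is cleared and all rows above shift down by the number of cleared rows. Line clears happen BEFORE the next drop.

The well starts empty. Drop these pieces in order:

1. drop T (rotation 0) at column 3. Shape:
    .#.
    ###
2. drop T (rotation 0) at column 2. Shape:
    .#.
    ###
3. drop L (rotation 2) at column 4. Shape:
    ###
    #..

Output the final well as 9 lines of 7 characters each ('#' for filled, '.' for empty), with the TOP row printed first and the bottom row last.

Answer: .......
.......
.......
.......
....###
...##..
..###..
....#..
...###.

Derivation:
Drop 1: T rot0 at col 3 lands with bottom-row=0; cleared 0 line(s) (total 0); column heights now [0 0 0 1 2 1 0], max=2
Drop 2: T rot0 at col 2 lands with bottom-row=2; cleared 0 line(s) (total 0); column heights now [0 0 3 4 3 1 0], max=4
Drop 3: L rot2 at col 4 lands with bottom-row=3; cleared 0 line(s) (total 0); column heights now [0 0 3 4 5 5 5], max=5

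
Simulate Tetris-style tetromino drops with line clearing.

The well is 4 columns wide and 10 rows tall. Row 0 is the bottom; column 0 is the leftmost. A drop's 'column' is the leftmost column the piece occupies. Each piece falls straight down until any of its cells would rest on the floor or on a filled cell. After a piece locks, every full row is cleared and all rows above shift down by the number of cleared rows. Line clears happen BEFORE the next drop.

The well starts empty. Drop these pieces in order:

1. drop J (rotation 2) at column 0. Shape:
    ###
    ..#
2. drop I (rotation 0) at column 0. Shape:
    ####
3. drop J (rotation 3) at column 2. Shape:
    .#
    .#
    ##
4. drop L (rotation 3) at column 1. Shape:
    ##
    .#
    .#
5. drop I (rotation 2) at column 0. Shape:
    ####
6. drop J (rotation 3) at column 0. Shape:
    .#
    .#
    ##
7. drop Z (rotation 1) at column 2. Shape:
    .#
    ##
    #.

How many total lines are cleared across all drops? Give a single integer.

Drop 1: J rot2 at col 0 lands with bottom-row=0; cleared 0 line(s) (total 0); column heights now [2 2 2 0], max=2
Drop 2: I rot0 at col 0 lands with bottom-row=2; cleared 1 line(s) (total 1); column heights now [2 2 2 0], max=2
Drop 3: J rot3 at col 2 lands with bottom-row=2; cleared 0 line(s) (total 1); column heights now [2 2 3 5], max=5
Drop 4: L rot3 at col 1 lands with bottom-row=3; cleared 0 line(s) (total 1); column heights now [2 6 6 5], max=6
Drop 5: I rot2 at col 0 lands with bottom-row=6; cleared 1 line(s) (total 2); column heights now [2 6 6 5], max=6
Drop 6: J rot3 at col 0 lands with bottom-row=6; cleared 0 line(s) (total 2); column heights now [7 9 6 5], max=9
Drop 7: Z rot1 at col 2 lands with bottom-row=6; cleared 0 line(s) (total 2); column heights now [7 9 8 9], max=9

Answer: 2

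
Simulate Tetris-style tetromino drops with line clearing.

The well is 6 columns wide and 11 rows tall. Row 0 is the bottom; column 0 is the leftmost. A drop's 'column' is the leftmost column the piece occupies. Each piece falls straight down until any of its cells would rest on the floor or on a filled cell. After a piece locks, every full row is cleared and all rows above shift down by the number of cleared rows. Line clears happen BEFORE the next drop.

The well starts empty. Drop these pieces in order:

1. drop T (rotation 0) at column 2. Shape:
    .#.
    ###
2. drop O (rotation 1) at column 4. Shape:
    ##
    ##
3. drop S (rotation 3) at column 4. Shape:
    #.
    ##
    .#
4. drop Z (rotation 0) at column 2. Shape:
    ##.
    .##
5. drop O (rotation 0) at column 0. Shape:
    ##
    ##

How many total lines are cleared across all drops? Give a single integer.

Drop 1: T rot0 at col 2 lands with bottom-row=0; cleared 0 line(s) (total 0); column heights now [0 0 1 2 1 0], max=2
Drop 2: O rot1 at col 4 lands with bottom-row=1; cleared 0 line(s) (total 0); column heights now [0 0 1 2 3 3], max=3
Drop 3: S rot3 at col 4 lands with bottom-row=3; cleared 0 line(s) (total 0); column heights now [0 0 1 2 6 5], max=6
Drop 4: Z rot0 at col 2 lands with bottom-row=6; cleared 0 line(s) (total 0); column heights now [0 0 8 8 7 5], max=8
Drop 5: O rot0 at col 0 lands with bottom-row=0; cleared 0 line(s) (total 0); column heights now [2 2 8 8 7 5], max=8

Answer: 0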